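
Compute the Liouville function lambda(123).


The Liouville function is lambda(k) = (-1)^Omega(k), where Omega(k) counts the prime factors of k with multiplicity.
Factoring: 123 = 3 * 41, so Omega(123) = 2.
lambda(123) = (-1)^2 = 1.

1


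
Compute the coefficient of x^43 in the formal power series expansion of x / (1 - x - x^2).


Let f(x) = sum_{k>=0} a_k x^k. Multiplying f(x) * (1 - x - x^2) = x and matching coefficients gives a_0 = 0, a_1 = 1, and a_k = a_{k-1} + a_{k-2} for k >= 2. These are the Fibonacci numbers F_k.
Iterating from F_0 = 0, F_1 = 1:
F_0=0, F_1=1, F_2=1, F_3=2, F_4=3, F_5=5, F_6=8, F_7=13, F_8=21, F_9=34, ...
F_43 = 433494437.

433494437


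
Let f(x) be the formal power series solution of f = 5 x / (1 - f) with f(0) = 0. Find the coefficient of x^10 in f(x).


Apply Lagrange inversion: f = 5 x * phi(f) with phi(t) = 1/(1 - t), so
[x^n] f = 5^n * (1/n) [t^(n-1)] phi(t)^n = 5^n * (1/n) [t^(n-1)] (1 - t)^(-n) = 5^n * (1/n) C(2n - 2, n - 1) = 5^n * C_{n-1}.
For n = 10: C_9 = C(18, 9) / 10 = 48620/10 = 4862.
With the 5^10 = 9765625 factor, the coefficient is 9765625 * 4862 = 47480468750.

47480468750


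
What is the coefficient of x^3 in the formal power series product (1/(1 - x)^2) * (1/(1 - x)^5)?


Combine the factors: (1/(1 - x)^2) * (1/(1 - x)^5) = 1/(1 - x)^7.
Then use 1/(1 - x)^r = sum_{k>=0} C(k + r - 1, r - 1) x^k with r = 7 and k = 3:
C(9, 6) = 84.

84


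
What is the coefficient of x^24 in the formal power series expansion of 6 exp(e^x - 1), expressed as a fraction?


exp(e^x - 1) is the exponential generating function for the Bell numbers Bell_k: exp(e^x - 1) = sum_{k>=0} Bell_k x^k / k!.
So the coefficient of x^24 in 6 exp(e^x - 1) is 6 Bell_24 / 24!.
Computing: Bell_24 = 445958869294805289 and 24! = 620448401733239439360000, giving
6 * 445958869294805289/620448401733239439360000 = 148652956431601763/34469355651846635520000.

148652956431601763/34469355651846635520000


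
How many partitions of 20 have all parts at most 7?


Using the generating function (1-x)^(-1)(1-x^2)^(-1)...(1-x^7)^(-1),
the coefficient of x^20 counts these restricted partitions.
Result = 364

364


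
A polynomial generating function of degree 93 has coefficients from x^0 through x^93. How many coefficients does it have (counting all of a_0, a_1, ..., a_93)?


A polynomial of degree 93 takes the form a_0 + a_1 x + ... + a_93 x^93.
The number of coefficients is 93 + 1 = 94.

94


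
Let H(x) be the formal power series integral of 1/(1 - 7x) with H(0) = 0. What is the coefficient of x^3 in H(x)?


1/(1 - 7x) = sum_{k>=0} 7^k x^k. Integrating termwise with H(0) = 0:
H(x) = sum_{k>=0} 7^k x^(k+1) / (k+1) = sum_{m>=1} 7^(m-1) x^m / m.
For m = 3: 7^2/3 = 49/3 = 49/3.

49/3


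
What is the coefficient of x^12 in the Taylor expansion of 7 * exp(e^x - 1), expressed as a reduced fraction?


exp(e^x - 1) = sum_{k>=0} Bell_k x^k / k!, where Bell_k is the k-th Bell number.
So the coefficient of x^12 is 7 * Bell_12 / 12!.
Computing: Bell_12 = 4213597 and 12! = 479001600, giving
7 * 4213597/479001600 = 4213597/68428800.

4213597/68428800


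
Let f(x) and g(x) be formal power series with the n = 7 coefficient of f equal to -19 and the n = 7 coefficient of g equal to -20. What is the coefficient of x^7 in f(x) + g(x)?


Addition of formal power series is termwise.
The coefficient of x^7 in f + g = -19 + -20
= -39

-39


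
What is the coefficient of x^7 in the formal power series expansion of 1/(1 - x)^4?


The expansion 1/(1 - x)^r = sum_{k>=0} C(k + r - 1, r - 1) x^k follows from the multiset / negative-binomial theorem (or from repeated differentiation of the geometric series).
For r = 4 and k = 7:
C(10, 3) = 3628800 / (6 * 5040) = 120.

120


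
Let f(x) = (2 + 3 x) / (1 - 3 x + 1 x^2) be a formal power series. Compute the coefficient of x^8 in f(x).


Write f(x) = sum_{k>=0} a_k x^k. Multiplying both sides by 1 - 3 x + 1 x^2 gives
(1 - 3 x + 1 x^2) sum_{k>=0} a_k x^k = 2 + 3 x.
Matching coefficients:
 x^0: a_0 = 2
 x^1: a_1 - 3 a_0 = 3  =>  a_1 = 3*2 + 3 = 9
 x^k (k >= 2): a_k = 3 a_{k-1} - 1 a_{k-2}.
Iterating: a_2 = 25, a_3 = 66, a_4 = 173, a_5 = 453, a_6 = 1186, a_7 = 3105, a_8 = 8129.
So the coefficient of x^8 is 8129.

8129


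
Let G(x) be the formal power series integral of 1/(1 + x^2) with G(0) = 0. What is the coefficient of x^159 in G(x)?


1/(1 + x^2) = sum_{j>=0} (-1)^j x^(2j). Integrating termwise with G(0) = 0:
G(x) = sum_{j>=0} (-1)^j x^(2j+1) / (2j+1) = arctan(x).
Only odd powers are nonzero. For x^159 write 159 = 2*79 + 1, giving
(-1)^79 / 159 = -1/159 = -1/159.

-1/159


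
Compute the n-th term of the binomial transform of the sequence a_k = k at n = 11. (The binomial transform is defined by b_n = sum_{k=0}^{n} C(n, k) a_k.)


With a_k = k, b_n = sum_{k=0}^{n} C(n, k) k. Using k * C(n, k) = n * C(n-1, k-1) gives b_n = n * sum_{k>=1} C(n-1, k-1) = n * 2^(n-1).
For n = 11: 11 * 2^10 = 11 * 1024 = 11264.

11264


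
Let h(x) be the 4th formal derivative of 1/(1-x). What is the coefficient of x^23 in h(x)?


Differentiating 4 times: d^4/dx^4 [1/(1-x)] = 4!/(1-x)^5.
The expansion 1/(1-x)^5 = sum_{k>=0} C(k+4, 4) x^k, so the coefficient of x^n in 4!/(1-x)^5 is 4! * C(n+4, 4).
For n = 23: 24 * C(27, 4) = 24 * 17550 = 421200

421200


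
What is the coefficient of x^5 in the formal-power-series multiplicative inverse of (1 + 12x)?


The inverse is 1/(1 + 12x). Apply the geometric identity 1/(1 - y) = sum_{k>=0} y^k with y = -12x:
1/(1 + 12x) = sum_{k>=0} (-12)^k x^k.
So the coefficient of x^5 is (-12)^5 = -248832.

-248832


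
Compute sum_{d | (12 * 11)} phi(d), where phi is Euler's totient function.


First, 12 * 11 = 132. One classical identity is sum_{d | n} phi(d) = n (each k in [1, n] has a unique gcd with n, and among the k's with gcd(k, n) = n/d there are phi(d) of them). So the sum equals 132. We also verify directly:
Divisors of 132: 1, 2, 3, 4, 6, 11, 12, 22, 33, 44, 66, 132.
phi values: 1, 1, 2, 2, 2, 10, 4, 10, 20, 20, 20, 40.
Sum = 132.

132


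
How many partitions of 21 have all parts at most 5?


Using the generating function (1-x)^(-1)(1-x^2)^(-1)...(1-x^5)^(-1),
the coefficient of x^21 counts these restricted partitions.
Result = 221

221


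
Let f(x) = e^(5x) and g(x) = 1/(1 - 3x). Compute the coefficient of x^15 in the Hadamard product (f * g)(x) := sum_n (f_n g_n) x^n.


Expanding: f_k = 5^k/k! (from e^(5x)) and g_k = 3^k (from 1/(1 - 3x)). So the Hadamard coefficient (f * g)_k = 5^k 3^k / k! = (15)^k / k!.
For k = 15: 15^15/15! = 437893890380859375/1307674368000 = 4805419921875/14350336.

4805419921875/14350336


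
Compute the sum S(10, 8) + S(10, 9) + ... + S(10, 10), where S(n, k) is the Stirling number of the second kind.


By definition, S(n, k) counts partitions of an n-set into exactly k nonempty blocks.
Computing row n = 10 for k = 8..10:
S(10, k): 750, 45, 1
Sum = 796.

796


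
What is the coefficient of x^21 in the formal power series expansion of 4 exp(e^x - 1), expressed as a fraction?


exp(e^x - 1) is the exponential generating function for the Bell numbers Bell_k: exp(e^x - 1) = sum_{k>=0} Bell_k x^k / k!.
So the coefficient of x^21 in 4 exp(e^x - 1) is 4 Bell_21 / 21!.
Computing: Bell_21 = 474869816156751 and 21! = 51090942171709440000, giving
4 * 474869816156751/51090942171709440000 = 158289938718917/4257578514309120000.

158289938718917/4257578514309120000


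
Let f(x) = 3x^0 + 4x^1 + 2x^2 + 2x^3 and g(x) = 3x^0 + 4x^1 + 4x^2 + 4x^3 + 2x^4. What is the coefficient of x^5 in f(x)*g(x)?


Cauchy product at x^5:
4*2 + 2*4 + 2*4
= 24

24


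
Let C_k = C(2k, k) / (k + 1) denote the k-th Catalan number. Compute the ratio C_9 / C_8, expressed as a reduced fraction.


Using C_k = (2k)! / (k! (k+1)!), the ratio C_{k+1}/C_k simplifies to
C_{k+1}/C_k = [(2k+2)! / ((k+1)! (k+2)!)] * [k! (k+1)! / (2k)!]
 = (2k+2)(2k+1) / ((k+1)(k+2)) = 2(2k+1) / (k+2).
For k = 8: 2(2*8 + 1) / (8 + 2) = 34/10 = 17/5.

17/5


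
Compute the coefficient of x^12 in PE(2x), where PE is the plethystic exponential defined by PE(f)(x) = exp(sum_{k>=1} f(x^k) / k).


With f(x) = 2x, the exponent is sum_{k>=1} 2 x^k / k = 2 * (-ln(1 - x)). Exponentiating:
PE(2x) = exp(-2 ln(1 - x)) = 1/(1 - x)^2.
By the negative binomial expansion, [x^n] 1/(1 - x)^2 = C(n + 1, 1).
For n = 12: C(13, 1) = 13.

13


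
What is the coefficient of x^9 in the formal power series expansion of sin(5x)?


The Maclaurin series is sin(t) = sum_{k>=0} (-1)^k t^(2k+1) / (2k+1)!, so substituting t = 5x, only odd powers of x are nonzero, with coefficient of x^(2k+1) equal to (-1)^k 5^(2k+1) / (2k+1)!.
Write 9 = 2*4 + 1, giving the coefficient (-1)^4 * 5^9 / 9! = 1953125/362880 = 390625/72576.

390625/72576


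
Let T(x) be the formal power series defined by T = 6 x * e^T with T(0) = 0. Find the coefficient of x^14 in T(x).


Apply the Lagrange inversion formula: if T = 6 x * phi(T) with phi(t) = e^t, then
[x^n] T = 6^n * (1/n) [t^(n-1)] phi(t)^n = 6^n * (1/n) [t^(n-1)] e^(n t) = 6^n * (1/n) * n^(n-1) / (n-1)! = 6^n * n^(n-1) / n!.
When c = 1 this is the Cayley count of rooted labeled trees on n vertices, divided by n!.
For n = 14: 6^14 * 14^13 / 14! = 78364164096 * 793714773254144/87178291200 = 2550642919503888384/3575.

2550642919503888384/3575


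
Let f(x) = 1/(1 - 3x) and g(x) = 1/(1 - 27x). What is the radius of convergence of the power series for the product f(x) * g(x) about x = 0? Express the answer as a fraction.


The radius of 1/(1 - 3x) is 1/3 (nearest singularity at x = 1/3), and the radius of 1/(1 - 27x) is 1/27.
The product f(x)*g(x) = 1/((1 - 3x)(1 - 27x)) has singularities at both 1/3 and 1/27, so its radius of convergence is the distance to the nearest one:
min(1/3, 1/27) = 1/27.

1/27


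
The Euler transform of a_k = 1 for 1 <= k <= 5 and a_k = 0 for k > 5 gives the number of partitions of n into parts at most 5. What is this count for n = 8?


Partitions of 8 into parts at most 5:
Using generating function (1-x)^(-1)(1-x^2)^(-1)...(1-x^5)^(-1),
the coefficient of x^8 = 18

18


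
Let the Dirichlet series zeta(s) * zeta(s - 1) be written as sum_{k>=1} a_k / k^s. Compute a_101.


Convolution gives a_k = sum_{d | k} d * 1 = sum_{d | k} d = sigma(k), the sum of positive divisors of k.
For k = 101, the divisors are 1, 101, so
sigma(101) = 1 + 101 = 102.

102


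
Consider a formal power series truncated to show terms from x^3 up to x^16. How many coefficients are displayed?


From x^3 to x^16 inclusive, the count is 16 - 3 + 1 = 14.

14


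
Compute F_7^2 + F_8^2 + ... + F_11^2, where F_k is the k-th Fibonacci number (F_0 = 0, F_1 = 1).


There is a standard identity sum_{k=0}^{N} F_k^2 = F_N * F_{N+1} (proved inductively from the telescoping relation F_k^2 = F_k F_{k+1} - F_{k-1} F_k). Then
sum_{k=7}^{11} F_k^2 = F_11 F_12 - F_6 F_7.
Computing: F_11 = 89, F_12 = 144, F_6 = 8, F_7 = 13.
Sum = 89 * 144 - 8 * 13 = 12712.

12712


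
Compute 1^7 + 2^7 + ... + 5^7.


This power sum has a closed form given by Faulhaber's formula
sum_{k=1}^{m} k^p = (1 / (p + 1)) * sum_{j=0}^{p} C(p + 1, j) B_j m^(p + 1 - j),
but for small m direct computation is fastest:
1 + 128 + 2187 + 16384 + 78125 = 96825.

96825


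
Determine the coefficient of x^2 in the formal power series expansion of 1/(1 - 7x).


The geometric series identity gives 1/(1 - c x) = sum_{k>=0} c^k x^k, so the coefficient of x^k is c^k.
Here c = 7 and k = 2.
Computing: 7^2 = 49

49


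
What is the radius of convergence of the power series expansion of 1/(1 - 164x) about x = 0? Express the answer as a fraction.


Expanding 1/(1 - 164x) = sum_{k>=0} 164^k x^k, the series converges when |164x| < 1, i.e., |x| < 1/164.
So the radius of convergence is 1/164 = 1/164.

1/164


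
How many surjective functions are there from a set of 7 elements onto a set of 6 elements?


By inclusion-exclusion on which target elements are missed, the number of surjections from an n-set onto a k-set is
surj(n, k) = sum_{j=0}^{k} (-1)^j C(k, j) (k - j)^n.
Equivalently surj(n, k) = k! * S(n, k), where S(n, k) is the Stirling number of the second kind.
For n = 7, k = 6:
S(7, 6) = 21, so
surj = 6! * 21 = 720 * 21 = 15120.

15120


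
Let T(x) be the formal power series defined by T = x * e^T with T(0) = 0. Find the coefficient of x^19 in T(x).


Apply the Lagrange inversion formula: if T = x * phi(T) with phi(t) = e^t, then
[x^n] T = (1/n) [t^(n-1)] phi(t)^n = (1/n) [t^(n-1)] e^(n t) = (1/n) * n^(n-1) / (n-1)! = n^(n-1) / n!.
When c = 1 this is the Cayley count of rooted labeled trees on n vertices, divided by n!.
For n = 19: 19^18 / 19! = 104127350297911241532841/121645100408832000 = 5480386857784802185939/6402373705728000.

5480386857784802185939/6402373705728000


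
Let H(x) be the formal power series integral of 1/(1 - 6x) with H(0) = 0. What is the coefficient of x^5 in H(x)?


1/(1 - 6x) = sum_{k>=0} 6^k x^k. Integrating termwise with H(0) = 0:
H(x) = sum_{k>=0} 6^k x^(k+1) / (k+1) = sum_{m>=1} 6^(m-1) x^m / m.
For m = 5: 6^4/5 = 1296/5 = 1296/5.

1296/5


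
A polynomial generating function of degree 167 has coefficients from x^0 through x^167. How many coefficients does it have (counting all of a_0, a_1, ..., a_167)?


A polynomial of degree 167 takes the form a_0 + a_1 x + ... + a_167 x^167.
The number of coefficients is 167 + 1 = 168.

168


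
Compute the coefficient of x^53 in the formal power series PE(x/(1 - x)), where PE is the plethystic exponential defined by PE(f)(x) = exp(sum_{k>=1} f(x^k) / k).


For f(x) = x/(1 - x) we have
sum_{k>=1} f(x^k) / k = sum_{k>=1} (1/k) * x^k / (1 - x^k) = sum_{k, m >= 1} x^(k m) / k,
which after exponentiating simplifies to
PE(x/(1 - x)) = prod_{k>=1} 1 / (1 - x^k).
This is the generating function for the partition function p(n), so the coefficient of x^53 is p(53).
Computing p(53) by dynamic programming over parts 1, 2, ..., 53: p(53) = 329931.

329931


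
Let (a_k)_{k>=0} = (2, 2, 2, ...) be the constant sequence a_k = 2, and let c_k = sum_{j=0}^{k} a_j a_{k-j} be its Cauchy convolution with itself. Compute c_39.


Since a_j = 2 for all j >= 0, the convolution sum becomes
c_k = sum_{j=0}^{k} 2 * 2 = 4 * (k + 1).
Equivalently, the generating function of (a_k) is 2/(1 - x) and its square is 4/(1 - x)^2 = sum_{k>=0} 4(k + 1) x^k.
For k = 39: 4 * 40 = 160.

160


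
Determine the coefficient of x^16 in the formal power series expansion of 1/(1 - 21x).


The geometric series identity gives 1/(1 - c x) = sum_{k>=0} c^k x^k, so the coefficient of x^k is c^k.
Here c = 21 and k = 16.
Computing: 21^16 = 1430568690241985328321

1430568690241985328321


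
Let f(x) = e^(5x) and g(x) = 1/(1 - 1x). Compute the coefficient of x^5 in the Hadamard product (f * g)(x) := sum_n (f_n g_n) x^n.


Expanding: f_k = 5^k/k! (from e^(5x)) and g_k = 1^k (from 1/(1 - 1x)). So the Hadamard coefficient (f * g)_k = 5^k 1^k / k! = (5)^k / k!.
For k = 5: 5^5/5! = 3125/120 = 625/24.

625/24


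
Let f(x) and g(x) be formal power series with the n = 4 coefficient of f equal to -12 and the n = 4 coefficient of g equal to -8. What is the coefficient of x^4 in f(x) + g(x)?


Addition of formal power series is termwise.
The coefficient of x^4 in f + g = -12 + -8
= -20

-20


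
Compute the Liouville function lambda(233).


The Liouville function is lambda(k) = (-1)^Omega(k), where Omega(k) counts the prime factors of k with multiplicity.
Factoring: 233 = 233, so Omega(233) = 1.
lambda(233) = (-1)^1 = -1.

-1


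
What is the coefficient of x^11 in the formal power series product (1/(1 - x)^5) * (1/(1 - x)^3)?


Combine the factors: (1/(1 - x)^5) * (1/(1 - x)^3) = 1/(1 - x)^8.
Then use 1/(1 - x)^r = sum_{k>=0} C(k + r - 1, r - 1) x^k with r = 8 and k = 11:
C(18, 7) = 31824.

31824


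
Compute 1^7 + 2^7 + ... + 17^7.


This power sum has a closed form given by Faulhaber's formula
sum_{k=1}^{m} k^p = (1 / (p + 1)) * sum_{j=0}^{p} C(p + 1, j) B_j m^(p + 1 - j),
but for small m direct computation is fastest:
1 + 128 + 2187 + 16384 + 78125 + 279936 + 823543 + 2097152 + 4782969 + 10000000 + 19487171 + 35831808 + 62748517 + 105413504 + 170859375 + 268435456 + 410338673 = 1091194929.

1091194929


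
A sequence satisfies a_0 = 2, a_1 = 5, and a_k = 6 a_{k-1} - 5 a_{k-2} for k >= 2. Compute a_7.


The characteristic equation is t^2 - 6 t + 5 = 0, with roots r_1 = 5 and r_2 = 1 (so c_1 = r_1 + r_2, c_2 = -r_1 r_2 as required).
One can use the closed form a_n = A r_1^n + B r_2^n, but direct iteration is more reliable:
a_0 = 2, a_1 = 5, a_2 = 20, a_3 = 95, a_4 = 470, a_5 = 2345, a_6 = 11720, a_7 = 58595.
So a_7 = 58595.

58595


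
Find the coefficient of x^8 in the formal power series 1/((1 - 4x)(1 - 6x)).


By partial fractions or Cauchy convolution:
The coefficient equals sum_{k=0}^{8} 4^k * 6^(8-k).
= 4907776

4907776


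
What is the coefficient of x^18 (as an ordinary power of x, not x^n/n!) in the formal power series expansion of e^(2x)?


The exponential series is e^y = sum_{k>=0} y^k / k!. Substituting y = 2x gives
e^(2x) = sum_{k>=0} 2^k x^k / k!.
So the coefficient of x^n is a^n/n! with a = 2, n = 18:
2^18 / 18! = 262144/6402373705728000 = 4/97692469875

4/97692469875


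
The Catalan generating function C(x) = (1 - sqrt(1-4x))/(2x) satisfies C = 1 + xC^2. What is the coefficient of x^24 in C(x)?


Substituting x -> x scales the n-th coefficient by 1, so [x^24] C(x) = C_24.
C_24 = C(2*24, 24)/(25) = 32247603683100/25 = 1289904147324.
= 1289904147324.

1289904147324


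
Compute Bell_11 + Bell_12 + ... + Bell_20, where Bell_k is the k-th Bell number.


Recall Bell_k counts set partitions of a k-set (with Bell_0 = 1 by convention).
Bell_11 through Bell_20: 678570, 4213597, 27644437, 190899322, 1382958545, 10480142147, 82864869804, 682076806159, 5832742205057, 51724158235372
Sum = 678570 + 4213597 + 27644437 + 190899322 + 1382958545 + 10480142147 + 82864869804 + 682076806159 + 5832742205057 + 51724158235372 = 58333928653010.

58333928653010


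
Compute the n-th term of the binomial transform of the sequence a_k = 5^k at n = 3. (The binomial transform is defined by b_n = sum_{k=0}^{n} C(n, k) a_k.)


With a_k = 5^k, b_n = sum_{k=0}^{n} C(n, k) 5^k = (1 + 5)^n by the binomial theorem.
For n = 3: (1 + 5)^3 = 6^3 = 216.

216


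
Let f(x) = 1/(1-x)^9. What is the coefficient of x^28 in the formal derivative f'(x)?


Differentiate: d/dx [ 1/(1-x)^r ] = r / (1-x)^(r+1).
Here r = 9, so f'(x) = 9 / (1-x)^10.
The expansion of 1/(1-x)^(r+1) has coefficient of x^n equal to C(n+r, r).
So the coefficient of x^28 in f'(x) is
9 * C(37, 9) = 9 * 124403620 = 1119632580

1119632580


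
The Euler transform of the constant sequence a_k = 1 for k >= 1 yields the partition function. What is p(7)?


The Euler transform converts the sequence a_k = 1 into the number of integer partitions.
Using the recurrence or dynamic programming:
p(7) = 15

15


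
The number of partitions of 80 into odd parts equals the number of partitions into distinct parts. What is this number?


Computing partitions of 80 into odd parts (1, 3, 5, ...):
Using the generating function prod_{k>=0} 1/(1-x^(2k+1)),
the count is 77312

77312


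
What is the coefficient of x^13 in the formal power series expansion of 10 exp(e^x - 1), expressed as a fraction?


exp(e^x - 1) is the exponential generating function for the Bell numbers Bell_k: exp(e^x - 1) = sum_{k>=0} Bell_k x^k / k!.
So the coefficient of x^13 in 10 exp(e^x - 1) is 10 Bell_13 / 13!.
Computing: Bell_13 = 27644437 and 13! = 6227020800, giving
10 * 27644437/6227020800 = 27644437/622702080.

27644437/622702080


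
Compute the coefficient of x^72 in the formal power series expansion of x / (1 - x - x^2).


Let f(x) = sum_{k>=0} a_k x^k. Multiplying f(x) * (1 - x - x^2) = x and matching coefficients gives a_0 = 0, a_1 = 1, and a_k = a_{k-1} + a_{k-2} for k >= 2. These are the Fibonacci numbers F_k.
Iterating from F_0 = 0, F_1 = 1:
F_0=0, F_1=1, F_2=1, F_3=2, F_4=3, F_5=5, F_6=8, F_7=13, F_8=21, F_9=34, ...
F_72 = 498454011879264.

498454011879264


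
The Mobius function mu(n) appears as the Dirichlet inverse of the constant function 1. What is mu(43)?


43 = 43 (all distinct primes).
mu(43) = (-1)^1 = -1

-1


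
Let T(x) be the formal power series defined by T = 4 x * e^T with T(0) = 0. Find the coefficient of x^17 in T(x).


Apply the Lagrange inversion formula: if T = 4 x * phi(T) with phi(t) = e^t, then
[x^n] T = 4^n * (1/n) [t^(n-1)] phi(t)^n = 4^n * (1/n) [t^(n-1)] e^(n t) = 4^n * (1/n) * n^(n-1) / (n-1)! = 4^n * n^(n-1) / n!.
When c = 1 this is the Cayley count of rooted labeled trees on n vertices, divided by n!.
For n = 17: 4^17 * 17^16 / 17! = 17179869184 * 48661191875666868481/355687428096000 = 1500734056829978302480384/638512875.

1500734056829978302480384/638512875


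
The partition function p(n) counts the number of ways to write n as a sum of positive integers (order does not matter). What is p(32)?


Using the generating function prod_{k>=1} 1/(1-x^k), we compute p(32).
By dynamic programming over parts 1 through 32:
p(32) = 8349

8349


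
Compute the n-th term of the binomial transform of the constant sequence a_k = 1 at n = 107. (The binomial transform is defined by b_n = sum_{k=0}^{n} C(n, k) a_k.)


With a_k = 1 for all k, b_n = sum_{k=0}^{n} C(n, k) = 2^n by the binomial theorem.
For n = 107: 2^107 = 162259276829213363391578010288128.

162259276829213363391578010288128


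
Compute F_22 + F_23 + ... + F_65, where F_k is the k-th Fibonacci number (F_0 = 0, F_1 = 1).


Use the identity sum_{k=0}^{N} F_k = F_{N+2} - 1 (which follows from F_{k+2} - F_{k+1} = F_k). Then
sum_{k=22}^{65} F_k = (F_{67} - 1) - (F_{23} - 1) = F_{67} - F_{23}.
Computing: F_{67} = 44945570212853, F_{23} = 28657, so
Sum = 44945570212853 - 28657 = 44945570184196.

44945570184196


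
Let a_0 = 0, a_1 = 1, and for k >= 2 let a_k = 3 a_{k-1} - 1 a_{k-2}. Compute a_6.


Iterating the recurrence forward:
a_0 = 0
a_1 = 1
a_2 = 3*1 - 1*0 = 3
a_3 = 3*3 - 1*1 = 8
a_4 = 3*8 - 1*3 = 21
a_5 = 3*21 - 1*8 = 55
a_6 = 3*55 - 1*21 = 144
So a_6 = 144.

144


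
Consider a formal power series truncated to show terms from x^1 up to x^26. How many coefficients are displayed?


From x^1 to x^26 inclusive, the count is 26 - 1 + 1 = 26.

26


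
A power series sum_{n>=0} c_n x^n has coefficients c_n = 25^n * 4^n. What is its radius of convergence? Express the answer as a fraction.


By the root test (Cauchy-Hadamard), the radius is R = 1 / limsup_n |c_n|^(1/n).
Here |c_n|^(1/n) = (25^n * 4^n)^(1/n) = 25 * 4 = 100 for all n.
So R = 1/100 = 1/100.

1/100


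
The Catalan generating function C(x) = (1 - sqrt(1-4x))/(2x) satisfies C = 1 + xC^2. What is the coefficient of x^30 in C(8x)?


Substituting x -> 8x scales the n-th coefficient by 8^n, so [x^30] C(8x) = 8^30 * C_30.
C_30 = C(2*30, 30)/(31) = 118264581564861424/31 = 3814986502092304.
So 8^30 * 3814986502092304 = 1237940039285380274899124224 * 3814986502092304 = 4722724540273342292063406067075513210372096.

4722724540273342292063406067075513210372096


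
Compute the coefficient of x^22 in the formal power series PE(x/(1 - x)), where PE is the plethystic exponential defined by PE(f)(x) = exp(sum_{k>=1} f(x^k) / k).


For f(x) = x/(1 - x) we have
sum_{k>=1} f(x^k) / k = sum_{k>=1} (1/k) * x^k / (1 - x^k) = sum_{k, m >= 1} x^(k m) / k,
which after exponentiating simplifies to
PE(x/(1 - x)) = prod_{k>=1} 1 / (1 - x^k).
This is the generating function for the partition function p(n), so the coefficient of x^22 is p(22).
Computing p(22) by dynamic programming over parts 1, 2, ..., 22: p(22) = 1002.

1002


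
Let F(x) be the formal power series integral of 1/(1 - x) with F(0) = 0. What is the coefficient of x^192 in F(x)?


1/(1 - x) = sum_{k>=0} x^k. Integrating termwise and using F(0) = 0 gives
F(x) = sum_{k>=0} x^(k+1) / (k+1) = sum_{m>=1} x^m / m = -ln(1 - x).
So the coefficient of x^192 is 1/192 = 1/192.

1/192


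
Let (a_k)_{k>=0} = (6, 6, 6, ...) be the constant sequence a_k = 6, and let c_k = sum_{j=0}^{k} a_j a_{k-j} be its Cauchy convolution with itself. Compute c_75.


Since a_j = 6 for all j >= 0, the convolution sum becomes
c_k = sum_{j=0}^{k} 6 * 6 = 36 * (k + 1).
Equivalently, the generating function of (a_k) is 6/(1 - x) and its square is 36/(1 - x)^2 = sum_{k>=0} 36(k + 1) x^k.
For k = 75: 36 * 76 = 2736.

2736


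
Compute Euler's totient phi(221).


phi(n) counts integers in [1, n] coprime to n. Using the multiplicative formula phi(n) = n * prod_{p | n} (1 - 1/p):
221 = 13 * 17, so
phi(221) = 221 * (1 - 1/13) * (1 - 1/17) = 192.

192


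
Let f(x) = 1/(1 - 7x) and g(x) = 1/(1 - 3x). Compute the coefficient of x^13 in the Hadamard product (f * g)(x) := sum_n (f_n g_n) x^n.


f has coefficients f_k = 7^k and g has coefficients g_k = 3^k, so the Hadamard product has coefficient (f*g)_k = 7^k * 3^k = 21^k.
For k = 13: 21^13 = 154472377739119461.

154472377739119461


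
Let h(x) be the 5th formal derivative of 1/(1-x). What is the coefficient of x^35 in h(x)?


Differentiating 5 times: d^5/dx^5 [1/(1-x)] = 5!/(1-x)^6.
The expansion 1/(1-x)^6 = sum_{k>=0} C(k+5, 5) x^k, so the coefficient of x^n in 5!/(1-x)^6 is 5! * C(n+5, 5).
For n = 35: 120 * C(40, 5) = 120 * 658008 = 78960960

78960960


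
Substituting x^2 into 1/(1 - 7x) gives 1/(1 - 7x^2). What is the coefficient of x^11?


Since 1/(1 - 7x^2) only has even powers of x,
the coefficient of x^11 (odd) is 0.

0


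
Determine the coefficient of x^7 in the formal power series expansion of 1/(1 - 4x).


The geometric series identity gives 1/(1 - c x) = sum_{k>=0} c^k x^k, so the coefficient of x^k is c^k.
Here c = 4 and k = 7.
Computing: 4^7 = 16384

16384


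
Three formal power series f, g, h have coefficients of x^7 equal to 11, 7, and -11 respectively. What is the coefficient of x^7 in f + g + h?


Series addition is componentwise:
11 + 7 + -11
= 7

7


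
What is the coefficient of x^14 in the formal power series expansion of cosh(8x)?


The Maclaurin series is cosh(t) = sum_{m>=0} t^(2m) / (2m)!, so substituting t = 8x, only even powers of x are nonzero, with coefficient of x^(2m) equal to 8^(2m) / (2m)!.
For x^14 the coefficient is 8^14/14! = 4398046511104/87178291200 = 2147483648/42567525.

2147483648/42567525


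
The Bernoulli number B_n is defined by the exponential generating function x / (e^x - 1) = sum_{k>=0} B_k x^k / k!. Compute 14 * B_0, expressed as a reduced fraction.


Bernoulli numbers can also be computed recursively via B_0 = 1 and sum_{j=0}^{m} C(m+1, j) B_j = 0 for m >= 1. Odd-index Bernoulli numbers vanish for k >= 3.
Computing B_0 = 1, so 14 * B_0 = 14 * 1 = 14.

14


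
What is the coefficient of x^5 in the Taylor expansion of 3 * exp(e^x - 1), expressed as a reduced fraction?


exp(e^x - 1) = sum_{k>=0} Bell_k x^k / k!, where Bell_k is the k-th Bell number.
So the coefficient of x^5 is 3 * Bell_5 / 5!.
Computing: Bell_5 = 52 and 5! = 120, giving
3 * 52/120 = 13/10.

13/10


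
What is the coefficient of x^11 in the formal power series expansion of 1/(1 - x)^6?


The expansion 1/(1 - x)^r = sum_{k>=0} C(k + r - 1, r - 1) x^k follows from the multiset / negative-binomial theorem (or from repeated differentiation of the geometric series).
For r = 6 and k = 11:
C(16, 5) = 20922789888000 / (120 * 39916800) = 4368.

4368


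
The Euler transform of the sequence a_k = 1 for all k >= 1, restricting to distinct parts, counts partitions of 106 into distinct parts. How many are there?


Partitions of 106 into distinct parts can be computed via generating function.
Product (1+x)(1+x^2)(1+x^3)...
The coefficient of x^106 = 728260

728260


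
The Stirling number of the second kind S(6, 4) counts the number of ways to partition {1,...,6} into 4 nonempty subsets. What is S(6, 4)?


Using the explicit formula S(n,k) = (1/k!) sum_{j=0}^{k} (-1)^(k-j) C(k,j) j^n:
S(6, 4) = 65
Equivalently, S(n,k) is n! times the coefficient of x^n in the EGF (e^x - 1)^k / k!.

65


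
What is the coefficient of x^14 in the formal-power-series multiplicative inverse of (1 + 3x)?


The inverse is 1/(1 + 3x). Apply the geometric identity 1/(1 - y) = sum_{k>=0} y^k with y = -3x:
1/(1 + 3x) = sum_{k>=0} (-3)^k x^k.
So the coefficient of x^14 is (-3)^14 = 4782969.

4782969


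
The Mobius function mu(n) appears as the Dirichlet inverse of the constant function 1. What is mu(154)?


154 = 2 * 7 * 11 (all distinct primes).
mu(154) = (-1)^3 = -1

-1


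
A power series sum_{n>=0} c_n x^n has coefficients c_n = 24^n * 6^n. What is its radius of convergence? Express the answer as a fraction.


By the root test (Cauchy-Hadamard), the radius is R = 1 / limsup_n |c_n|^(1/n).
Here |c_n|^(1/n) = (24^n * 6^n)^(1/n) = 24 * 6 = 144 for all n.
So R = 1/144 = 1/144.

1/144


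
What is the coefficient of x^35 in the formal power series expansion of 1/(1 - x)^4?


The negative binomial / multiset identity is
1/(1 - x)^r = sum_{k>=0} C(k + r - 1, r - 1) x^k.
Here r = 4 and k = 35, so the coefficient is
C(35 + 3, 3) = C(38, 3)
= 8436

8436


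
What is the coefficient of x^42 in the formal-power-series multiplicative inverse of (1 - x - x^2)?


Let the inverse be f(x) = sum_{k>=0} a_k x^k. From f(x) * (1 - x - x^2) = 1 and matching coefficients:
 x^0: a_0 = 1.
 x^1: a_1 - a_0 = 0, so a_1 = 1.
 x^k (k >= 2): a_k - a_{k-1} - a_{k-2} = 0, i.e. a_k = a_{k-1} + a_{k-2}.
This is the Fibonacci-type recurrence shifted so that a_0 = a_1 = 1.
Iterating: a_0=1, a_1=1, a_2=2, a_3=3, a_4=5, a_5=8, a_6=13, a_7=21, a_8=34, a_9=55, ...
a_42 = 433494437.

433494437


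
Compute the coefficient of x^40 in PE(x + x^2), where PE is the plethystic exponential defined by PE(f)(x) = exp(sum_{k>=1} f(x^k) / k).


With f(x) = x + x^2, the exponent is sum_{k>=1} (x^k + x^(2k)) / k = -ln(1 - x) - ln(1 - x^2). Exponentiating:
PE(x + x^2) = 1 / ((1 - x)(1 - x^2)).
This is the generating function for partitions of n into parts of size 1 or 2. The number of 2's can be any j in 0..20, and the rest are 1's, so
[x^40] = floor(40/2) + 1 = 21.

21


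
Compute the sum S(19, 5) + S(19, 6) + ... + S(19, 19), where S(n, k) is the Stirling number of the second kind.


By definition, S(n, k) counts partitions of an n-set into exactly k nonempty blocks.
Computing row n = 19 for k = 5..19:
S(19, k): 147589284710, 693081601779, 1492924634839, 1709751003480, 1144614626805, 477297033785, 129413217791, 23466951300, 2892439160, 243577530, 13916778, 527136, 12597, 171, 1
Sum = 5821288827862.

5821288827862


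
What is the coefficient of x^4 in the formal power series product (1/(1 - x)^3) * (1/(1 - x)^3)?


Combine the factors: (1/(1 - x)^3) * (1/(1 - x)^3) = 1/(1 - x)^6.
Then use 1/(1 - x)^r = sum_{k>=0} C(k + r - 1, r - 1) x^k with r = 6 and k = 4:
C(9, 5) = 126.

126


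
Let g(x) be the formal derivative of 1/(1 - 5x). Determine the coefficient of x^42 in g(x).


Differentiate termwise: d/dx sum_{k>=0} 5^k x^k = sum_{k>=1} k 5^k x^(k-1) = sum_{j>=0} (j+1) 5^(j+1) x^j.
Equivalently, d/dx [1/(1 - 5x)] = 5/(1 - 5x)^2.
For j = 42: 43 * 5^43 = 43 * 1136868377216160297393798828125 = 48885340220294892787933349609375.

48885340220294892787933349609375


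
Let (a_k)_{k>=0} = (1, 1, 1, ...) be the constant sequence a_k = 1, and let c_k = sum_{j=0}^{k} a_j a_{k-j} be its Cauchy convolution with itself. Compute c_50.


Since a_j = 1 for all j >= 0, the convolution sum becomes
c_k = sum_{j=0}^{k} 1 * 1 = 1 * (k + 1).
Equivalently, the generating function of (a_k) is 1/(1 - x) and its square is 1/(1 - x)^2 = sum_{k>=0} 1(k + 1) x^k.
For k = 50: 1 * 51 = 51.

51


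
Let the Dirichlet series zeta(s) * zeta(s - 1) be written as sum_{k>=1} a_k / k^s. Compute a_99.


Convolution gives a_k = sum_{d | k} d * 1 = sum_{d | k} d = sigma(k), the sum of positive divisors of k.
For k = 99, the divisors are 1, 3, 9, 11, 33, 99, so
sigma(99) = 1 + 3 + 9 + 11 + 33 + 99 = 156.

156


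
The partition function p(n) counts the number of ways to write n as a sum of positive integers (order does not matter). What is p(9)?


Using the generating function prod_{k>=1} 1/(1-x^k), we compute p(9).
By dynamic programming over parts 1 through 9:
p(9) = 30

30


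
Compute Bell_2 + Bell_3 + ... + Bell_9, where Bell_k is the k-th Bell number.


Recall Bell_k counts set partitions of a k-set (with Bell_0 = 1 by convention).
Bell_2 through Bell_9: 2, 5, 15, 52, 203, 877, 4140, 21147
Sum = 2 + 5 + 15 + 52 + 203 + 877 + 4140 + 21147 = 26441.

26441


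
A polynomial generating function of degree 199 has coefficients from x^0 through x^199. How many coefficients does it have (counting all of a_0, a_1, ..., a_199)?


A polynomial of degree 199 takes the form a_0 + a_1 x + ... + a_199 x^199.
The number of coefficients is 199 + 1 = 200.

200


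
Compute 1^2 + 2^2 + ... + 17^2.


This power sum has a closed form given by Faulhaber's formula
sum_{k=1}^{m} k^p = (1 / (p + 1)) * sum_{j=0}^{p} C(p + 1, j) B_j m^(p + 1 - j),
but for small m direct computation is fastest:
1 + 4 + 9 + 16 + 25 + 36 + 49 + 64 + 81 + 100 + 121 + 144 + 169 + 196 + 225 + 256 + 289 = 1785.

1785


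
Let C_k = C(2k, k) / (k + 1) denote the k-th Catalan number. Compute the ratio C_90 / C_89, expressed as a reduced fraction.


Using C_k = (2k)! / (k! (k+1)!), the ratio C_{k+1}/C_k simplifies to
C_{k+1}/C_k = [(2k+2)! / ((k+1)! (k+2)!)] * [k! (k+1)! / (2k)!]
 = (2k+2)(2k+1) / ((k+1)(k+2)) = 2(2k+1) / (k+2).
For k = 89: 2(2*89 + 1) / (89 + 2) = 358/91 = 358/91.

358/91


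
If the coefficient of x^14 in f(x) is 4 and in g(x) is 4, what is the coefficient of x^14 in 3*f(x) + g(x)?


Scalar multiplication scales coefficients: 3 * 4 = 12.
Then add the g coefficient: 12 + 4
= 16

16


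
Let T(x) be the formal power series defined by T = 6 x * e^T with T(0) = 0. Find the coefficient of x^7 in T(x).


Apply the Lagrange inversion formula: if T = 6 x * phi(T) with phi(t) = e^t, then
[x^n] T = 6^n * (1/n) [t^(n-1)] phi(t)^n = 6^n * (1/n) [t^(n-1)] e^(n t) = 6^n * (1/n) * n^(n-1) / (n-1)! = 6^n * n^(n-1) / n!.
When c = 1 this is the Cayley count of rooted labeled trees on n vertices, divided by n!.
For n = 7: 6^7 * 7^6 / 7! = 279936 * 117649/5040 = 32672808/5.

32672808/5


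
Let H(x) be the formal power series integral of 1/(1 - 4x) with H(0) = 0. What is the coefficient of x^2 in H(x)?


1/(1 - 4x) = sum_{k>=0} 4^k x^k. Integrating termwise with H(0) = 0:
H(x) = sum_{k>=0} 4^k x^(k+1) / (k+1) = sum_{m>=1} 4^(m-1) x^m / m.
For m = 2: 4^1/2 = 4/2 = 2.

2


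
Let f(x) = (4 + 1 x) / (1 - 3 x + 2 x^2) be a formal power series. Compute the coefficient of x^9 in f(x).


Write f(x) = sum_{k>=0} a_k x^k. Multiplying both sides by 1 - 3 x + 2 x^2 gives
(1 - 3 x + 2 x^2) sum_{k>=0} a_k x^k = 4 + 1 x.
Matching coefficients:
 x^0: a_0 = 4
 x^1: a_1 - 3 a_0 = 1  =>  a_1 = 3*4 + 1 = 13
 x^k (k >= 2): a_k = 3 a_{k-1} - 2 a_{k-2}.
Iterating: a_2 = 31, a_3 = 67, a_4 = 139, a_5 = 283, a_6 = 571, a_7 = 1147, a_8 = 2299, a_9 = 4603.
So the coefficient of x^9 is 4603.

4603


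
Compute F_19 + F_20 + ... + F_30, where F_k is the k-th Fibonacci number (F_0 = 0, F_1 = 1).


Use the identity sum_{k=0}^{N} F_k = F_{N+2} - 1 (which follows from F_{k+2} - F_{k+1} = F_k). Then
sum_{k=19}^{30} F_k = (F_{32} - 1) - (F_{20} - 1) = F_{32} - F_{20}.
Computing: F_{32} = 2178309, F_{20} = 6765, so
Sum = 2178309 - 6765 = 2171544.

2171544


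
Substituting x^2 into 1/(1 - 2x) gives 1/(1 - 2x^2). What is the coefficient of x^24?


The coefficient of x^(2m) in 1/(1 - 2x^2) is 2^m.
With n = 24 = 2*12, the coefficient is 2^12 = 4096.

4096


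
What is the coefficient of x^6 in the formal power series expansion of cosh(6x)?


The Maclaurin series is cosh(t) = sum_{m>=0} t^(2m) / (2m)!, so substituting t = 6x, only even powers of x are nonzero, with coefficient of x^(2m) equal to 6^(2m) / (2m)!.
For x^6 the coefficient is 6^6/6! = 46656/720 = 324/5.

324/5


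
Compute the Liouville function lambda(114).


The Liouville function is lambda(k) = (-1)^Omega(k), where Omega(k) counts the prime factors of k with multiplicity.
Factoring: 114 = 2 * 3 * 19, so Omega(114) = 3.
lambda(114) = (-1)^3 = -1.

-1


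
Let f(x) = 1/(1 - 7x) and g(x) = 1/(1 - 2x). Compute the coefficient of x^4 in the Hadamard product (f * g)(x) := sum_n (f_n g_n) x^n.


f has coefficients f_k = 7^k and g has coefficients g_k = 2^k, so the Hadamard product has coefficient (f*g)_k = 7^k * 2^k = 14^k.
For k = 4: 14^4 = 38416.

38416


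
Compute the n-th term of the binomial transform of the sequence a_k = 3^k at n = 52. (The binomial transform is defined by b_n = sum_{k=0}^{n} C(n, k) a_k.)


With a_k = 3^k, b_n = sum_{k=0}^{n} C(n, k) 3^k = (1 + 3)^n by the binomial theorem.
For n = 52: (1 + 3)^52 = 4^52 = 20282409603651670423947251286016.

20282409603651670423947251286016


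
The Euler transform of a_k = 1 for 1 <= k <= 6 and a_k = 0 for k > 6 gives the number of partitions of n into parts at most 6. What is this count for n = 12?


Partitions of 12 into parts at most 6:
Using generating function (1-x)^(-1)(1-x^2)^(-1)...(1-x^6)^(-1),
the coefficient of x^12 = 58

58


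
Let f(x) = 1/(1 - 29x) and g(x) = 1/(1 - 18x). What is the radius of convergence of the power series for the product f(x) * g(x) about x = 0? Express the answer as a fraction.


The radius of 1/(1 - 29x) is 1/29 (nearest singularity at x = 1/29), and the radius of 1/(1 - 18x) is 1/18.
The product f(x)*g(x) = 1/((1 - 29x)(1 - 18x)) has singularities at both 1/29 and 1/18, so its radius of convergence is the distance to the nearest one:
min(1/29, 1/18) = 1/29.

1/29


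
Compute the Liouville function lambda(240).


The Liouville function is lambda(k) = (-1)^Omega(k), where Omega(k) counts the prime factors of k with multiplicity.
Factoring: 240 = 2 * 2 * 2 * 2 * 3 * 5, so Omega(240) = 6.
lambda(240) = (-1)^6 = 1.

1


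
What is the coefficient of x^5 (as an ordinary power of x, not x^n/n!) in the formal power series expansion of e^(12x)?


The exponential series is e^y = sum_{k>=0} y^k / k!. Substituting y = 12x gives
e^(12x) = sum_{k>=0} 12^k x^k / k!.
So the coefficient of x^n is a^n/n! with a = 12, n = 5:
12^5 / 5! = 248832/120 = 10368/5

10368/5


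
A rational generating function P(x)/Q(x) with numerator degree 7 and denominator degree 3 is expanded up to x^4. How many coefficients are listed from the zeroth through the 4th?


Expanding up to x^4 gives the coefficients for x^0, x^1, ..., x^4.
That is 4 + 1 = 5 coefficients in total.

5


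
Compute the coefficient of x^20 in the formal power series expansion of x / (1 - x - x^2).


Let f(x) = sum_{k>=0} a_k x^k. Multiplying f(x) * (1 - x - x^2) = x and matching coefficients gives a_0 = 0, a_1 = 1, and a_k = a_{k-1} + a_{k-2} for k >= 2. These are the Fibonacci numbers F_k.
Iterating from F_0 = 0, F_1 = 1:
F_0=0, F_1=1, F_2=1, F_3=2, F_4=3, F_5=5, F_6=8, F_7=13, F_8=21, F_9=34, ...
F_20 = 6765.

6765


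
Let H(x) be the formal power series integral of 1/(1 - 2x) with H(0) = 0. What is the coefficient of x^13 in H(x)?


1/(1 - 2x) = sum_{k>=0} 2^k x^k. Integrating termwise with H(0) = 0:
H(x) = sum_{k>=0} 2^k x^(k+1) / (k+1) = sum_{m>=1} 2^(m-1) x^m / m.
For m = 13: 2^12/13 = 4096/13 = 4096/13.

4096/13


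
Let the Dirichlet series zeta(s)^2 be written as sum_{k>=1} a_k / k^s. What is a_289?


The Dirichlet convolution of the constant function 1 with itself gives (1 * 1)(k) = sum_{d | k} 1 = d(k), the number of positive divisors of k.
Since zeta(s) = sum_{k>=1} 1/k^s, we have zeta(s)^2 = sum_{k>=1} d(k)/k^s, so a_k = d(k).
For k = 289: the divisors are 1, 17, 289.
Count = 3.

3


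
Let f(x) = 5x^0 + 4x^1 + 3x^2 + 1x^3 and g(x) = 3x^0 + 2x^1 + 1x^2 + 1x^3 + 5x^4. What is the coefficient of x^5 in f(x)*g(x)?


Cauchy product at x^5:
4*5 + 3*1 + 1*1
= 24

24


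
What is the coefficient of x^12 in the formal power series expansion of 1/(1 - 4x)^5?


The general identity 1/(1 - c x)^r = sum_{k>=0} c^k C(k + r - 1, r - 1) x^k follows by substituting y = c x into 1/(1 - y)^r = sum_{k>=0} C(k + r - 1, r - 1) y^k.
For c = 4, r = 5, k = 12:
4^12 * C(16, 4) = 16777216 * 1820 = 30534533120.

30534533120
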